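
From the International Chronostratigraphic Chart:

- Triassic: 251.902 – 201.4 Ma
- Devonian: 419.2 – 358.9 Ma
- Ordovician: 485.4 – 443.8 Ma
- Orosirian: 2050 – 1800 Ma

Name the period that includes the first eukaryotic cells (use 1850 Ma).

1850 Ma lies between 2050 and 1800 Ma, so it falls in the Orosirian.

Orosirian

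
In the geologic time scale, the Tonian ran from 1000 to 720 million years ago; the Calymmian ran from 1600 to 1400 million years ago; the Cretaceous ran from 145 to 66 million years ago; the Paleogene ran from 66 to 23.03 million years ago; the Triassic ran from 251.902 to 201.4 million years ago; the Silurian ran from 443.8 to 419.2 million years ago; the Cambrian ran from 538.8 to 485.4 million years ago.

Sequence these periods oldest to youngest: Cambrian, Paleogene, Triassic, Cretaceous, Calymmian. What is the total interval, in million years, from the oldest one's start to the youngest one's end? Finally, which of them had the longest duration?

Start ages (Ma): Calymmian 1600, Cambrian 538.8, Triassic 251.902, Cretaceous 145, Paleogene 66.
Ordered oldest to youngest: Calymmian, Cambrian, Triassic, Cretaceous, Paleogene.
Span = 1600 − 23.03 = 1576.97 Myr.
Durations: Triassic 50.502, Paleogene 42.97, Cambrian 53.4, Cretaceous 79, Calymmian 200 → longest is Calymmian (200 Myr).

Calymmian, Cambrian, Triassic, Cretaceous, Paleogene; total span 1576.97 Myr; longest is Calymmian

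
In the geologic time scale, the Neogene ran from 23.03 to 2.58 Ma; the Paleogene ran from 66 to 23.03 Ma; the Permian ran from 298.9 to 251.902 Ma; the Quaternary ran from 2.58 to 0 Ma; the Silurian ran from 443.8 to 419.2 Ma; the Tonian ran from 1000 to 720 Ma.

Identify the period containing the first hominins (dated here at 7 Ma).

7 Ma lies between 23.03 and 2.58 Ma, so it falls in the Neogene.

Neogene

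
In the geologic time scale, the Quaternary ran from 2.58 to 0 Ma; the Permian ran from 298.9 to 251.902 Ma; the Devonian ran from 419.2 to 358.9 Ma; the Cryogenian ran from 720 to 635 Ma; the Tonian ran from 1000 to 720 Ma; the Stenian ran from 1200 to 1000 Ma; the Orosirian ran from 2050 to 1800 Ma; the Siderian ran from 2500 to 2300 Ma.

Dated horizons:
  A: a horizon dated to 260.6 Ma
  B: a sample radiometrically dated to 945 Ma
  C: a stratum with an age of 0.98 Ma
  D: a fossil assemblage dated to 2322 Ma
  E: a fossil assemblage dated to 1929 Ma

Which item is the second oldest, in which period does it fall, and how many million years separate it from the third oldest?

E, in the Orosirian; 984 million years to B

Larger Ma means older, so oldest first: D 2322 > E 1929 > B 945 > A 260.6 > C 0.98.
Counting 2 along gives E (1929 Ma); the excerpt puts that inside the Orosirian, 2050–1800 Ma.
Next in line is B (945 Ma), and 1929 − 945 = 984 Myr.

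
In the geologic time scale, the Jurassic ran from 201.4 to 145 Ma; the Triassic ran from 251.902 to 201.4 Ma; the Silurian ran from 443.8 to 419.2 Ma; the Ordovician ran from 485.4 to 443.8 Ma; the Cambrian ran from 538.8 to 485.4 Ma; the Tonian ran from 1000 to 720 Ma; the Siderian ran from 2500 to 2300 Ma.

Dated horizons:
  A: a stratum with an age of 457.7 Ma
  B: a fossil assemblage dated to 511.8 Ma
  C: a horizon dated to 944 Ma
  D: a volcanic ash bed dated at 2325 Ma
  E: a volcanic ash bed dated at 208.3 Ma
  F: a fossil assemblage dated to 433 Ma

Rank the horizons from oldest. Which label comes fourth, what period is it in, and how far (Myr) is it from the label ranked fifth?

A, in the Ordovician; 24.7 million years to F

Sorted oldest-first by Ma: D (2325), C (944), B (511.8), A (457.7), F (433), E (208.3).
The fourth oldest is A at 457.7 Ma, which lies in 485.4–443.8 Ma: the Ordovician.
The fifth oldest is F at 433 Ma; separation = |457.7 − 433| = 24.7 Myr.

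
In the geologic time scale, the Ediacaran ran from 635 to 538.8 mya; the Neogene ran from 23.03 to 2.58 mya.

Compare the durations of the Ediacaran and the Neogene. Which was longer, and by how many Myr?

Ediacaran: 635 − 538.8 = 96.2 Myr.
Neogene: 23.03 − 2.58 = 20.45 Myr.
Difference: 96.2 − 20.45 = 75.75 Myr, so the Ediacaran was longer.

Ediacaran, by 75.75 million years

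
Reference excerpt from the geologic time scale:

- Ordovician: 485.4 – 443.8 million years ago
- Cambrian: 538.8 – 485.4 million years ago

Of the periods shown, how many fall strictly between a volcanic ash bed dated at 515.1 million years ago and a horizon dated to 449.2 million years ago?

0

The older date is 515.1 Ma and the younger is 449.2 Ma.
No period both begins after 515.1 Ma and ends before 449.2 Ma, so the count is 0.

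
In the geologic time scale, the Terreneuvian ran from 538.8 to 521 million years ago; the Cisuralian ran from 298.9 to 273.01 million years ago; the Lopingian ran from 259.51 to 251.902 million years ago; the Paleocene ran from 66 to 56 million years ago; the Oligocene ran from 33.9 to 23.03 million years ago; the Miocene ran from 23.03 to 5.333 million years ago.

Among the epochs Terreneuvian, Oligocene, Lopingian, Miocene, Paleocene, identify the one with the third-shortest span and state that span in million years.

Oligocene, 10.87 million years

Durations: Terreneuvian 17.8; Oligocene 10.87; Lopingian 7.608; Miocene 17.697; Paleocene 10 Myr.
Sorted shortest-first: Lopingian (7.608), Paleocene (10), Oligocene (10.87), Miocene (17.697), Terreneuvian (17.8).
The third shortest is Oligocene at 10.87 Myr.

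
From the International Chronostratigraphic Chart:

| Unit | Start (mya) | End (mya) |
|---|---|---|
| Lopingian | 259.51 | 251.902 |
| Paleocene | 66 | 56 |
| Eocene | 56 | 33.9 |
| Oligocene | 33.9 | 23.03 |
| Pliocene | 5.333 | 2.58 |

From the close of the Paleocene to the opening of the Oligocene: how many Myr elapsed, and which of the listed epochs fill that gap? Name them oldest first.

22.1 million years; Eocene

The Paleocene closes at 56 Ma and the Oligocene opens at 33.9 Ma, so the interval is 56 − 33.9 = 22.1 Myr.
An epoch fits inside if it starts at or after 56 Ma and ends at or before 33.9 Ma; oldest first that gives Eocene.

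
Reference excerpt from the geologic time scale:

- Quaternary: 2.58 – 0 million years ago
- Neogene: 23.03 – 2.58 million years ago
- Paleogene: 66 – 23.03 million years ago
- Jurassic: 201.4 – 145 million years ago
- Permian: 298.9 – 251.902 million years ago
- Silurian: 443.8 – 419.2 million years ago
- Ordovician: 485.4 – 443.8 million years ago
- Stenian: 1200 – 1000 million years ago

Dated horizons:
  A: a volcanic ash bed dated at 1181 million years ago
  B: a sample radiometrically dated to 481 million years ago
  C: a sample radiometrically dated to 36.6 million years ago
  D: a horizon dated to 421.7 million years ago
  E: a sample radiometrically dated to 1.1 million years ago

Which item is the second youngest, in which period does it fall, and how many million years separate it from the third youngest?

C, in the Paleogene; 385.1 million years to D

Smaller Ma means younger, so youngest first: E 1.1 < C 36.6 < D 421.7 < B 481 < A 1181.
Counting 2 along gives C (36.6 Ma); the excerpt puts that inside the Paleogene, 66–23.03 Ma.
Next in line is D (421.7 Ma), and 421.7 − 36.6 = 385.1 Myr.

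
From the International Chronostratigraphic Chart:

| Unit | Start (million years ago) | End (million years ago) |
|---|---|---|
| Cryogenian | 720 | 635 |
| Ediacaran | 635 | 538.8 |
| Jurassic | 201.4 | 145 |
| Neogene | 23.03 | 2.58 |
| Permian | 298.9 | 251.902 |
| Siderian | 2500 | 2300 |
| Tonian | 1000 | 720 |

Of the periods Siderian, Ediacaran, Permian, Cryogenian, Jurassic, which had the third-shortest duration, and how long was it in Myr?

Cryogenian, 85 million years

Start − end for each: Siderian 2500 − 2300 = 200; Ediacaran 635 − 538.8 = 96.2; Permian 298.9 − 251.902 = 46.998; Cryogenian 720 − 635 = 85; Jurassic 201.4 − 145 = 56.4.
Ranking these from shortest: Permian < Jurassic < Cryogenian < Ediacaran < Siderian.
Position 3 in that ranking is Cryogenian, which lasted 85 Myr.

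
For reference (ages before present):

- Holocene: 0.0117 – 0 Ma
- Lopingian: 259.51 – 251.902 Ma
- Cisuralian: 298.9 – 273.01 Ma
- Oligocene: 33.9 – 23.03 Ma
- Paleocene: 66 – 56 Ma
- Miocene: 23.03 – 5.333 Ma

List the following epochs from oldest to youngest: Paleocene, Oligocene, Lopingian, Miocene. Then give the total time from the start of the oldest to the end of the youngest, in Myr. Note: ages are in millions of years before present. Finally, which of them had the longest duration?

Start ages (Ma): Lopingian 259.51, Paleocene 66, Oligocene 33.9, Miocene 23.03.
Ordered oldest to youngest: Lopingian, Paleocene, Oligocene, Miocene.
Span = 259.51 − 5.333 = 254.177 Myr.
Durations: Lopingian 7.608, Paleocene 10, Miocene 17.697, Oligocene 10.87 → longest is Miocene (17.697 Myr).

Lopingian → Paleocene → Oligocene → Miocene; total span 254.177 Myr; longest is Miocene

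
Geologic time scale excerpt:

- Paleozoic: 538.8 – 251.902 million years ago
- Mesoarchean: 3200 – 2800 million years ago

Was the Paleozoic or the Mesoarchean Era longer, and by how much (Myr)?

Mesoarchean, by 113.102 million years

Paleozoic: 538.8 − 251.902 = 286.898 Myr.
Mesoarchean: 3200 − 2800 = 400 Myr.
Difference: 400 − 286.898 = 113.102 Myr, so the Mesoarchean was longer.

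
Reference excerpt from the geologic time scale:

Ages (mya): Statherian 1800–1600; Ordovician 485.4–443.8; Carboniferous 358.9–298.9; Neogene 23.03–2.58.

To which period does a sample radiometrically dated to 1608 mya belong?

1608 Ma lies between 1800 and 1600 Ma, so it falls in the Statherian.

Statherian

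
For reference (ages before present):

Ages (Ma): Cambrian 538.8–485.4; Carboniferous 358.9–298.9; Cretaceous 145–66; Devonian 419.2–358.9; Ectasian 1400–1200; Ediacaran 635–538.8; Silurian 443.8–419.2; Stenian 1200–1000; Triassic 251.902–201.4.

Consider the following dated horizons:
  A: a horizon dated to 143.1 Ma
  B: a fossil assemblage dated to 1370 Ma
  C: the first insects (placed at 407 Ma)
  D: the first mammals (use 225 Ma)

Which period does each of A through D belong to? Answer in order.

A: 143.1 Ma lies in 145–66 Ma, so Cretaceous.
B: 1370 Ma lies in 1400–1200 Ma, so Ectasian.
C: 407 Ma lies in 419.2–358.9 Ma, so Devonian.
D: 225 Ma lies in 251.902–201.4 Ma, so Triassic.

A — Cretaceous; B — Ectasian; C — Devonian; D — Triassic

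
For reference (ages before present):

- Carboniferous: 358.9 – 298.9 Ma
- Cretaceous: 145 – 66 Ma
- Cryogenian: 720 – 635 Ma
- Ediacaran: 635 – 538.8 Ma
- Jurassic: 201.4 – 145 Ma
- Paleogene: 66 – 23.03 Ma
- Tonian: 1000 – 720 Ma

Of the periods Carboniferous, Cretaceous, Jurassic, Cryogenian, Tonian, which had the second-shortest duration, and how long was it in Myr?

Durations: Carboniferous 60; Cretaceous 79; Jurassic 56.4; Cryogenian 85; Tonian 280 Myr.
Sorted shortest-first: Jurassic (56.4), Carboniferous (60), Cretaceous (79), Cryogenian (85), Tonian (280).
The second shortest is Carboniferous at 60 Myr.

Carboniferous, 60 million years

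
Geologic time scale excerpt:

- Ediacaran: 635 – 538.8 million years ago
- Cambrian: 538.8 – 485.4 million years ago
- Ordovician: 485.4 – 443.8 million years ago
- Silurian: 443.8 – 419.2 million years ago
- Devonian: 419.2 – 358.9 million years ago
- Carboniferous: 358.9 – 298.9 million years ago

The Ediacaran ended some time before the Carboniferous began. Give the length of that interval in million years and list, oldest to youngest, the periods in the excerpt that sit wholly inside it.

179.9 million years; Cambrian, Ordovician, Silurian, Devonian

End of Ediacaran = 538.8 Ma; start of Carboniferous = 358.9 Ma.
Gap = 538.8 − 358.9 = 179.9 Myr.
Periods wholly inside 538.8–358.9 Ma: Cambrian (538.8–485.4), Ordovician (485.4–443.8), Silurian (443.8–419.2), Devonian (419.2–358.9).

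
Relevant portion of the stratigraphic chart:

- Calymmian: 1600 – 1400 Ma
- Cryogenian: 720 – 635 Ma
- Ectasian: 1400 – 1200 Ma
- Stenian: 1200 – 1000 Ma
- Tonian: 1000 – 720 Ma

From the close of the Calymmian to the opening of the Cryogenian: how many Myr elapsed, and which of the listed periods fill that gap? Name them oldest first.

End of Calymmian = 1400 Ma; start of Cryogenian = 720 Ma.
Gap = 1400 − 720 = 680 Myr.
Periods wholly inside 1400–720 Ma: Ectasian (1400–1200), Stenian (1200–1000), Tonian (1000–720).

680 million years; Ectasian, Stenian, Tonian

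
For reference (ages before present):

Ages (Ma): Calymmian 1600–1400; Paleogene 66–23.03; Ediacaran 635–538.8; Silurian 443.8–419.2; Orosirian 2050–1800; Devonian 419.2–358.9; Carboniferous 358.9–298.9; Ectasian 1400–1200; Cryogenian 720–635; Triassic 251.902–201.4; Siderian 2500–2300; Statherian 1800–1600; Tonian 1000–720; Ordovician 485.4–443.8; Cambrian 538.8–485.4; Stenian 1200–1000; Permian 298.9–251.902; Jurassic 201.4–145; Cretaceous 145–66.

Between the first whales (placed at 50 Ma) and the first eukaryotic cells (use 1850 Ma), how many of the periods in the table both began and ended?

1850 Ma sits inside the Orosirian (2050–1800) and 50 Ma inside the Paleogene (66–23.03); neither of those is wholly between the two dates.
The listed periods lying completely between them are Statherian, Calymmian, Ectasian, Stenian, Tonian, Cryogenian, Ediacaran, Cambrian, Ordovician, Silurian, Devonian, Carboniferous, Permian, Triassic, Jurassic, Cretaceous — 16 in all.

16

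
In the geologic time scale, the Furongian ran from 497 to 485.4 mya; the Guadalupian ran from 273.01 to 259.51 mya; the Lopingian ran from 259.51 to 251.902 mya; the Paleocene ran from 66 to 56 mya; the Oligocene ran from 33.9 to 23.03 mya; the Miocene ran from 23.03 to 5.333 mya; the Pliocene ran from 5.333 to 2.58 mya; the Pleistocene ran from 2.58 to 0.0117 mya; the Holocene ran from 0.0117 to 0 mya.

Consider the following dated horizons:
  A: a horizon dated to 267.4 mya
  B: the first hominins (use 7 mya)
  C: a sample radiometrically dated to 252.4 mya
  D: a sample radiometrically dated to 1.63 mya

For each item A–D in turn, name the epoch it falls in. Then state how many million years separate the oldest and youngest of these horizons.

A — Guadalupian; B — Miocene; C — Lopingian; D — Pleistocene; span 265.77 million years

A: 267.4 Ma lies in 273.01–259.51 Ma, so Guadalupian.
B: 7 Ma lies in 23.03–5.333 Ma, so Miocene.
C: 252.4 Ma lies in 259.51–251.902 Ma, so Lopingian.
D: 1.63 Ma lies in 2.58–0.0117 Ma, so Pleistocene.
Oldest = 267.4 Ma, youngest = 1.63 Ma → span 265.77 Myr.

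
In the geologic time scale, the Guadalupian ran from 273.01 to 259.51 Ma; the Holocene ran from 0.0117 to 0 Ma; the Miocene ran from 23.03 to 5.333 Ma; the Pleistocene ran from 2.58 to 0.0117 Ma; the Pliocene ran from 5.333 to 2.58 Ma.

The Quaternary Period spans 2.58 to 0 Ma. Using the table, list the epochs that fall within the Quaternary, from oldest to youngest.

Epochs with both bounds inside 2.58–0 Ma: Pleistocene (2.58–0.0117), Holocene (0.0117–0).

Pleistocene, Holocene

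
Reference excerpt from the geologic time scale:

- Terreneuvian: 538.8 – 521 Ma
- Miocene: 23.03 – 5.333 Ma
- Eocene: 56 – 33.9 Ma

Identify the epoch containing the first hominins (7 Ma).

Miocene

7 Ma lies between 23.03 and 5.333 Ma, so it falls in the Miocene.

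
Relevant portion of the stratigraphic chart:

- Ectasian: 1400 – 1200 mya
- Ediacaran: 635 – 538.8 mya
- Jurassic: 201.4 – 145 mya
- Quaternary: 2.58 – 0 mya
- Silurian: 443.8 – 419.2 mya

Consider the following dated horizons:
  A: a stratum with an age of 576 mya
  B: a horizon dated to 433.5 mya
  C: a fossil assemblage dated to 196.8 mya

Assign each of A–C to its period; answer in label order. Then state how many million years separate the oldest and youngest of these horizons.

A — Ediacaran; B — Silurian; C — Jurassic; span 379.2 million years

A: 576 Ma lies in 635–538.8 Ma, so Ediacaran.
B: 433.5 Ma lies in 443.8–419.2 Ma, so Silurian.
C: 196.8 Ma lies in 201.4–145 Ma, so Jurassic.
Oldest = 576 Ma, youngest = 196.8 Ma → span 379.2 Myr.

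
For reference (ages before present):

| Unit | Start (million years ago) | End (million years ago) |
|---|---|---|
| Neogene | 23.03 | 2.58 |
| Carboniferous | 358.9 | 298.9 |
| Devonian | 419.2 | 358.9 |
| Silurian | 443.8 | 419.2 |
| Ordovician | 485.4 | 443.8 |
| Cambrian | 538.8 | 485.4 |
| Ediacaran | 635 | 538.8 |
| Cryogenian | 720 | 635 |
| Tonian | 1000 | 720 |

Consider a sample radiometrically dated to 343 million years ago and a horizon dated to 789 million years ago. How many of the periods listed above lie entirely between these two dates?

The older date is 789 Ma and the younger is 343 Ma.
Periods with start < 789 and end > 343 Ma: Cryogenian (720–635), Ediacaran (635–538.8), Cambrian (538.8–485.4), Ordovician (485.4–443.8), Silurian (443.8–419.2), Devonian (419.2–358.9).
That is 6 complete periods.

6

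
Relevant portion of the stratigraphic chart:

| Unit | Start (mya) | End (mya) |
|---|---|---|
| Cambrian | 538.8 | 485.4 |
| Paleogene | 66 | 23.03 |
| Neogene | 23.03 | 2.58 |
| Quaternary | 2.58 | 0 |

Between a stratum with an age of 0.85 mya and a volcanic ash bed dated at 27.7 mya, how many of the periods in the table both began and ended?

1

27.7 Ma sits inside the Paleogene (66–23.03) and 0.85 Ma inside the Quaternary (2.58–0); neither of those is wholly between the two dates.
The listed periods lying completely between them are Neogene — 1 in all.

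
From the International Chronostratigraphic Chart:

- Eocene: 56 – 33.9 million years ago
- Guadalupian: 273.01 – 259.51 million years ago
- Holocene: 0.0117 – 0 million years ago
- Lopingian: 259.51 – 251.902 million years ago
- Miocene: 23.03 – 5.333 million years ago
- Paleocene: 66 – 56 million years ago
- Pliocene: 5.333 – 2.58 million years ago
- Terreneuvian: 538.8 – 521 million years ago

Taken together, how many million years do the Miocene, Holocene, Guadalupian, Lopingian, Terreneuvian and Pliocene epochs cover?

59.3697 million years

Each duration: Miocene = 17.697; Holocene = 0.0117; Guadalupian = 13.5; Lopingian = 7.608; Terreneuvian = 17.8; Pliocene = 2.753.
Sum: 17.697 + 0.0117 + 13.5 + 7.608 + 17.8 + 2.753 = 59.3697 Myr.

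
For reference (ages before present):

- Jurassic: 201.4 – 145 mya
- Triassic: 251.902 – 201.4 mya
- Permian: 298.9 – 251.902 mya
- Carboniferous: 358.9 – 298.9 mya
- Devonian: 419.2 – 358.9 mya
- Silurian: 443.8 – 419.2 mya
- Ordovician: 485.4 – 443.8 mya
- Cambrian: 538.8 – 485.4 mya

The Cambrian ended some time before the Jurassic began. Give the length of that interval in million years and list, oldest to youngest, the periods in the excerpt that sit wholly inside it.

End of Cambrian = 485.4 Ma; start of Jurassic = 201.4 Ma.
Gap = 485.4 − 201.4 = 284 Myr.
Periods wholly inside 485.4–201.4 Ma: Ordovician (485.4–443.8), Silurian (443.8–419.2), Devonian (419.2–358.9), Carboniferous (358.9–298.9), Permian (298.9–251.902), Triassic (251.902–201.4).

284 million years; Ordovician, Silurian, Devonian, Carboniferous, Permian, Triassic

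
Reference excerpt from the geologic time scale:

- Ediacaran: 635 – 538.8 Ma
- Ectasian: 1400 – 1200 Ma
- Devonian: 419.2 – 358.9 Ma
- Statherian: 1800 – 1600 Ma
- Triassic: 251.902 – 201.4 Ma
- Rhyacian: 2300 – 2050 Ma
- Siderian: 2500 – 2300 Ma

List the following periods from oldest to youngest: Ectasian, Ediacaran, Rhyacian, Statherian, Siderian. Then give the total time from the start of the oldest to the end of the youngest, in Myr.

Siderian, Rhyacian, Statherian, Ectasian, Ediacaran; total span 1961.2 Myr

From the excerpt: Ectasian 1400–1200; Ediacaran 635–538.8; Rhyacian 2300–2050; Statherian 1800–1600; Siderian 2500–2300 (Ma).
Larger Ma is earlier, so the oldest is Siderian and the youngest is Ediacaran; oldest to youngest: Siderian, Rhyacian, Statherian, Ectasian, Ediacaran.
Oldest start 2500 minus youngest end 538.8 gives 1961.2 Myr overall.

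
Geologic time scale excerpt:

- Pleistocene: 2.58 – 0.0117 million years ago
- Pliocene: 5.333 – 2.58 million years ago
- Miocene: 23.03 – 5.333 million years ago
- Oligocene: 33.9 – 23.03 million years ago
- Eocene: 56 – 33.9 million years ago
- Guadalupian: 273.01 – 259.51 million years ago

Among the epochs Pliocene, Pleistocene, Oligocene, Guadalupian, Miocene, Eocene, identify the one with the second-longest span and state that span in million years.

Miocene, 17.697 million years

Start − end for each: Pliocene 5.333 − 2.58 = 2.753; Pleistocene 2.58 − 0.0117 = 2.5683; Oligocene 33.9 − 23.03 = 10.87; Guadalupian 273.01 − 259.51 = 13.5; Miocene 23.03 − 5.333 = 17.697; Eocene 56 − 33.9 = 22.1.
Ranking these from longest: Eocene > Miocene > Guadalupian > Oligocene > Pliocene > Pleistocene.
Position 2 in that ranking is Miocene, which lasted 17.697 Myr.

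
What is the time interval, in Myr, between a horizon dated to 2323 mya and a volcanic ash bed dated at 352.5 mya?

1970.5 million years

2323 − 352.5 = 1970.5 million years.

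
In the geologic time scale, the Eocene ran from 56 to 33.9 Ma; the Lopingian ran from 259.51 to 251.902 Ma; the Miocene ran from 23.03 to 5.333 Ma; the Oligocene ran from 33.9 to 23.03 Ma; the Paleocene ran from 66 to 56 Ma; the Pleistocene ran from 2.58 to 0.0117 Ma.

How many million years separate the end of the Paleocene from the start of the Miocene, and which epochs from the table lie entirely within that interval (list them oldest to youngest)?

32.97 million years; Eocene, Oligocene

The Paleocene closes at 56 Ma and the Miocene opens at 23.03 Ma, so the interval is 56 − 23.03 = 32.97 Myr.
An epoch fits inside if it starts at or after 56 Ma and ends at or before 23.03 Ma; oldest first that gives Eocene, Oligocene.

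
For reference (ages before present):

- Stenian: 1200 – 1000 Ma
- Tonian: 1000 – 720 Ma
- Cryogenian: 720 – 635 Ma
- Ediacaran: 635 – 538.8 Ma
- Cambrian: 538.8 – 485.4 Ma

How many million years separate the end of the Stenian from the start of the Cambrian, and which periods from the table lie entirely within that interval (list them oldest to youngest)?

461.2 million years; Tonian, Cryogenian, Ediacaran

End of Stenian = 1000 Ma; start of Cambrian = 538.8 Ma.
Gap = 1000 − 538.8 = 461.2 Myr.
Periods wholly inside 1000–538.8 Ma: Tonian (1000–720), Cryogenian (720–635), Ediacaran (635–538.8).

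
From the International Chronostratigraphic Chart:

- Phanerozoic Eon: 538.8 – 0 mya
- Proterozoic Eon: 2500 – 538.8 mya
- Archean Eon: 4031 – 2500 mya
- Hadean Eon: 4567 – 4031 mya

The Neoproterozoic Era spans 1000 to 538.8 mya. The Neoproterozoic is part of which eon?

Proterozoic

The Neoproterozoic (1000–538.8 Ma) lies entirely within 2500–538.8 Ma, the Proterozoic Eon.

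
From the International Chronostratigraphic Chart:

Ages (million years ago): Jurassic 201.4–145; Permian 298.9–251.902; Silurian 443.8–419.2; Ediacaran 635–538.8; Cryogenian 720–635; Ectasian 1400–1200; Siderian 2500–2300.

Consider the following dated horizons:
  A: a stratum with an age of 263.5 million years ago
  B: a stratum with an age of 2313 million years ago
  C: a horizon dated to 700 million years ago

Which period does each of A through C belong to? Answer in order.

A — Permian; B — Siderian; C — Cryogenian

Match each age against the start–end ranges in the excerpt: A = 263.5 Ma → Permian (298.9–251.902); B = 2313 Ma → Siderian (2500–2300); C = 700 Ma → Cryogenian (720–635).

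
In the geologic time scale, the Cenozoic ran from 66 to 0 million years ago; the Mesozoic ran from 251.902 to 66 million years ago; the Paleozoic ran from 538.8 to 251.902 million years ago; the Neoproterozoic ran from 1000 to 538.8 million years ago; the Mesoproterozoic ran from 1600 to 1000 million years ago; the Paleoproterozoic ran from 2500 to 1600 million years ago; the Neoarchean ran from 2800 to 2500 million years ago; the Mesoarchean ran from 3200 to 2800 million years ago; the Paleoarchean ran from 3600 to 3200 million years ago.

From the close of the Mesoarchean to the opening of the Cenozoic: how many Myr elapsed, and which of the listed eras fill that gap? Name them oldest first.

The Mesoarchean closes at 2800 Ma and the Cenozoic opens at 66 Ma, so the interval is 2800 − 66 = 2734 Myr.
An era fits inside if it starts at or after 2800 Ma and ends at or before 66 Ma; oldest first that gives Neoarchean, Paleoproterozoic, Mesoproterozoic, Neoproterozoic, Paleozoic, Mesozoic.

2734 million years; Neoarchean, Paleoproterozoic, Mesoproterozoic, Neoproterozoic, Paleozoic, Mesozoic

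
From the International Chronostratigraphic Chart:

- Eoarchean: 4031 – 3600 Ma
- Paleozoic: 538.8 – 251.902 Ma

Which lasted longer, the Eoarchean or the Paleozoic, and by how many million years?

Eoarchean, by 144.102 million years

Eoarchean: 4031 − 3600 = 431 Myr.
Paleozoic: 538.8 − 251.902 = 286.898 Myr.
Difference: 431 − 286.898 = 144.102 Myr, so the Eoarchean was longer.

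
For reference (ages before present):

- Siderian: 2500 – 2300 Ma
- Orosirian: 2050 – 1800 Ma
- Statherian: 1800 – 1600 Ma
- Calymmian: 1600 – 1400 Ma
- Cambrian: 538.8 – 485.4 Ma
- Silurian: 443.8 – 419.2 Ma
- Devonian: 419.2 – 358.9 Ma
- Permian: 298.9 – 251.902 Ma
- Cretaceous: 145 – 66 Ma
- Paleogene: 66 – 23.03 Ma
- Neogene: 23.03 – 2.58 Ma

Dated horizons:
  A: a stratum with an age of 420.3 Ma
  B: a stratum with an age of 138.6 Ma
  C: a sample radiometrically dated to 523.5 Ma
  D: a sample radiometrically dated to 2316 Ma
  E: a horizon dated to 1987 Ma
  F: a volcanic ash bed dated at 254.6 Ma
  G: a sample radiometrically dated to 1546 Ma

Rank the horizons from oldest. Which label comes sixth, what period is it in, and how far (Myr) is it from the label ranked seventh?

Sorted oldest-first by Ma: D (2316), E (1987), G (1546), C (523.5), A (420.3), F (254.6), B (138.6).
The sixth oldest is F at 254.6 Ma, which lies in 298.9–251.902 Ma: the Permian.
The seventh oldest is B at 138.6 Ma; separation = |254.6 − 138.6| = 116 Myr.

F, in the Permian; 116 million years to B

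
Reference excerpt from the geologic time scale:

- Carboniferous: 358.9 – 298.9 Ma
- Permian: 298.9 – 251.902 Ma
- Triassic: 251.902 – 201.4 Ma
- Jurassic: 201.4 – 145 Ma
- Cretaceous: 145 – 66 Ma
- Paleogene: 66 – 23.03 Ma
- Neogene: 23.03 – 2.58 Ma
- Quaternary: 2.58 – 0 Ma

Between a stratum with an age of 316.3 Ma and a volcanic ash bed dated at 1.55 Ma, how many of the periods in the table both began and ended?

6

The older date is 316.3 Ma and the younger is 1.55 Ma.
Periods with start < 316.3 and end > 1.55 Ma: Permian (298.9–251.902), Triassic (251.902–201.4), Jurassic (201.4–145), Cretaceous (145–66), Paleogene (66–23.03), Neogene (23.03–2.58).
That is 6 complete periods.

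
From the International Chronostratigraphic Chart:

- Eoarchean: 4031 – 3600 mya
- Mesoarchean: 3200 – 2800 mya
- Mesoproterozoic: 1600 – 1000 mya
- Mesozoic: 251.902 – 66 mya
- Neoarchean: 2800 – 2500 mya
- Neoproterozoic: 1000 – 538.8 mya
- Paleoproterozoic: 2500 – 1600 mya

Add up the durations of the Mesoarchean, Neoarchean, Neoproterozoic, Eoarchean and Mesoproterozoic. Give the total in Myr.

2192.2 million years

Each duration: Mesoarchean = 400; Neoarchean = 300; Neoproterozoic = 461.2; Eoarchean = 431; Mesoproterozoic = 600.
Sum: 400 + 300 + 461.2 + 431 + 600 = 2192.2 Myr.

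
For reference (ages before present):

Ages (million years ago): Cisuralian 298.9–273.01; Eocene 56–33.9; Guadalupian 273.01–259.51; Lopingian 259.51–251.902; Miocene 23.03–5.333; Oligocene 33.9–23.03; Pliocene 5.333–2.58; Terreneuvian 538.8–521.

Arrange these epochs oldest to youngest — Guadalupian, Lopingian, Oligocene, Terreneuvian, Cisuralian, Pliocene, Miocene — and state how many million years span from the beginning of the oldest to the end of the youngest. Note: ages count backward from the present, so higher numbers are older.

Terreneuvian, Cisuralian, Guadalupian, Lopingian, Oligocene, Miocene, Pliocene; total span 536.22 Myr

From the excerpt: Guadalupian 273.01–259.51; Lopingian 259.51–251.902; Oligocene 33.9–23.03; Terreneuvian 538.8–521; Cisuralian 298.9–273.01; Pliocene 5.333–2.58; Miocene 23.03–5.333 (Ma).
Larger Ma is earlier, so the oldest is Terreneuvian and the youngest is Pliocene; oldest to youngest: Terreneuvian, Cisuralian, Guadalupian, Lopingian, Oligocene, Miocene, Pliocene.
Oldest start 538.8 minus youngest end 2.58 gives 536.22 Myr overall.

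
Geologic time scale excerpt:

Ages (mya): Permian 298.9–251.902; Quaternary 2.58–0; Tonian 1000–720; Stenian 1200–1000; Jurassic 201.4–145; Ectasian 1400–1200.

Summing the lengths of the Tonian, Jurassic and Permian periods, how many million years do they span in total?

Duration is start − end for each: (1000 − 720) + (201.4 − 145) + (298.9 − 251.902).
That is 280 + 56.4 + 46.998, which totals 383.398 million years.

383.398 million years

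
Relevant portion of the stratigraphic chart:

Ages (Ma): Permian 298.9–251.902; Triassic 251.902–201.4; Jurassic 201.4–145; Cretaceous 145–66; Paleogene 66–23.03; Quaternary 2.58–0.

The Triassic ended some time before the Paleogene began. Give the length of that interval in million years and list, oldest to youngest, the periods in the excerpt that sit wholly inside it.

135.4 million years; Jurassic, Cretaceous

The Triassic closes at 201.4 Ma and the Paleogene opens at 66 Ma, so the interval is 201.4 − 66 = 135.4 Myr.
A period fits inside if it starts at or after 201.4 Ma and ends at or before 66 Ma; oldest first that gives Jurassic, Cretaceous.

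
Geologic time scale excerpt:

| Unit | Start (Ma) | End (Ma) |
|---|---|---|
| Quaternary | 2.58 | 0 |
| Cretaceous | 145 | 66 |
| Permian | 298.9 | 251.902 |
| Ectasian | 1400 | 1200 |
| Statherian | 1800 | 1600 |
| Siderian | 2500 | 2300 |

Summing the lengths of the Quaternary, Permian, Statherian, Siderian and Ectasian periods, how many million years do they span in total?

649.578 million years

Each duration: Quaternary = 2.58; Permian = 46.998; Statherian = 200; Siderian = 200; Ectasian = 200.
Sum: 2.58 + 46.998 + 200 + 200 + 200 = 649.578 Myr.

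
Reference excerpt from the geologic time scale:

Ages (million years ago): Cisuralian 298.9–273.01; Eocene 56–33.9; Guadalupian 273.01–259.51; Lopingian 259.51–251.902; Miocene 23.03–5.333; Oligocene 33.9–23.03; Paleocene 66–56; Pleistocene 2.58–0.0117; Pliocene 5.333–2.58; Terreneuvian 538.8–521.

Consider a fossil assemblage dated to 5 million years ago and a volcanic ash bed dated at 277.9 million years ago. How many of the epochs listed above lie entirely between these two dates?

277.9 Ma sits inside the Cisuralian (298.9–273.01) and 5 Ma inside the Pliocene (5.333–2.58); neither of those is wholly between the two dates.
The listed epochs lying completely between them are Guadalupian, Lopingian, Paleocene, Eocene, Oligocene, Miocene — 6 in all.

6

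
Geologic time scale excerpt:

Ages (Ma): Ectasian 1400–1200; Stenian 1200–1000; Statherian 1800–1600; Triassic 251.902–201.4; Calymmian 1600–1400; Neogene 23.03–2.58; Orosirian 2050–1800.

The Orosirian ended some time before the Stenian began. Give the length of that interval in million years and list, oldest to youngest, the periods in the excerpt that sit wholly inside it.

600 million years; Statherian, Calymmian, Ectasian

The Orosirian closes at 1800 Ma and the Stenian opens at 1200 Ma, so the interval is 1800 − 1200 = 600 Myr.
A period fits inside if it starts at or after 1800 Ma and ends at or before 1200 Ma; oldest first that gives Statherian, Calymmian, Ectasian.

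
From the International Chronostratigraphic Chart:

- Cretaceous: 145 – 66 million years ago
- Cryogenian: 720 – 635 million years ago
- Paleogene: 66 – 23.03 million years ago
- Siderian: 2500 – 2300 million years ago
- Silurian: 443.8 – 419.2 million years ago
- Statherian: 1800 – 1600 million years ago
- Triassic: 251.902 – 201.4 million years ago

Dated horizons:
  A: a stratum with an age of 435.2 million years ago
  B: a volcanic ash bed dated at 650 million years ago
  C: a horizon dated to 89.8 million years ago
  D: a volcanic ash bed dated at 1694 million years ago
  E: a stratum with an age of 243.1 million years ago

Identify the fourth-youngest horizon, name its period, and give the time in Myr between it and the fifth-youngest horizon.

Sorted youngest-first by Ma: C (89.8), E (243.1), A (435.2), B (650), D (1694).
The fourth youngest is B at 650 Ma, which lies in 720–635 Ma: the Cryogenian.
The fifth youngest is D at 1694 Ma; separation = |650 − 1694| = 1044 Myr.

B, in the Cryogenian; 1044 million years to D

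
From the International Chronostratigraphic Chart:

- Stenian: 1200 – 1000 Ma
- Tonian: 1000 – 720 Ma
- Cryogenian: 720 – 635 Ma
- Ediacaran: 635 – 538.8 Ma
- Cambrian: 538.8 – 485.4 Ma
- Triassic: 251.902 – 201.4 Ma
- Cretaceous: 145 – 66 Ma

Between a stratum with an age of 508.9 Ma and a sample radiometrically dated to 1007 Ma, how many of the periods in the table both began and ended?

The older date is 1007 Ma and the younger is 508.9 Ma.
Periods with start < 1007 and end > 508.9 Ma: Tonian (1000–720), Cryogenian (720–635), Ediacaran (635–538.8).
That is 3 complete periods.

3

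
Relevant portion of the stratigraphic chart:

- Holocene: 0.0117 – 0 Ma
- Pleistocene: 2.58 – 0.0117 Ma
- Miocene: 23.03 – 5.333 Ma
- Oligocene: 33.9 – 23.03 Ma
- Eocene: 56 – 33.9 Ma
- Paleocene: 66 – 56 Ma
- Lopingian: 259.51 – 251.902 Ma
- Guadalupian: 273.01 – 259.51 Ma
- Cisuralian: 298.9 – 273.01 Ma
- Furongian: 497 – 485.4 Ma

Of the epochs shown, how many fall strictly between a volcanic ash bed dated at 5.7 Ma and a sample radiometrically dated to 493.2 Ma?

6

The older date is 493.2 Ma and the younger is 5.7 Ma.
Epochs with start < 493.2 and end > 5.7 Ma: Cisuralian (298.9–273.01), Guadalupian (273.01–259.51), Lopingian (259.51–251.902), Paleocene (66–56), Eocene (56–33.9), Oligocene (33.9–23.03).
That is 6 complete epochs.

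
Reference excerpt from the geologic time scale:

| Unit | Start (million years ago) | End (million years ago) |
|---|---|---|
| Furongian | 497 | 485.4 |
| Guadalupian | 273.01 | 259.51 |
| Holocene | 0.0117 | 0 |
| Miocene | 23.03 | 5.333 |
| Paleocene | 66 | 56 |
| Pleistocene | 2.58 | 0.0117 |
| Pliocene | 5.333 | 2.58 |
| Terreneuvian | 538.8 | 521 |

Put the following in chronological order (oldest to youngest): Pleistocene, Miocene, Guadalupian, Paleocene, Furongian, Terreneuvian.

Terreneuvian, Furongian, Guadalupian, Paleocene, Miocene, Pleistocene

Sorting by start age (descending Ma, since larger Ma = older): Terreneuvian start 538.8, Furongian start 497, Guadalupian start 273.01, Paleocene start 66, Miocene start 23.03, Pleistocene start 2.58.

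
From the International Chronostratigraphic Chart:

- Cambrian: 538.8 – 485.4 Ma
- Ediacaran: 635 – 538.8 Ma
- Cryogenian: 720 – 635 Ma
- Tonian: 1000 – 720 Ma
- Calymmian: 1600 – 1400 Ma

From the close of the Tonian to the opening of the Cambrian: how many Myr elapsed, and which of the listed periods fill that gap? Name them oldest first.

End of Tonian = 720 Ma; start of Cambrian = 538.8 Ma.
Gap = 720 − 538.8 = 181.2 Myr.
Periods wholly inside 720–538.8 Ma: Cryogenian (720–635), Ediacaran (635–538.8).

181.2 million years; Cryogenian, Ediacaran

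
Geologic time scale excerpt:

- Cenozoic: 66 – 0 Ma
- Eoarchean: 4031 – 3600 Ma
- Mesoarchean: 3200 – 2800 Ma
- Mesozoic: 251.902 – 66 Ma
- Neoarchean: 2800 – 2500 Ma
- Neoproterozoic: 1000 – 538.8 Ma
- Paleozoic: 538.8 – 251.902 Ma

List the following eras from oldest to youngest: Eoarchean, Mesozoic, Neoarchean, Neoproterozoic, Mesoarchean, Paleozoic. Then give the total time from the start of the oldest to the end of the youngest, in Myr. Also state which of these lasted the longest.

Eoarchean, Mesoarchean, Neoarchean, Neoproterozoic, Paleozoic, Mesozoic; total span 3965 Myr; longest is Neoproterozoic

Start ages (Ma): Eoarchean 4031, Mesoarchean 3200, Neoarchean 2800, Neoproterozoic 1000, Paleozoic 538.8, Mesozoic 251.902.
Ordered oldest to youngest: Eoarchean, Mesoarchean, Neoarchean, Neoproterozoic, Paleozoic, Mesozoic.
Span = 4031 − 66 = 3965 Myr.
Durations: Neoproterozoic 461.2, Eoarchean 431, Neoarchean 300, Mesozoic 185.902, Mesoarchean 400, Paleozoic 286.898 → longest is Neoproterozoic (461.2 Myr).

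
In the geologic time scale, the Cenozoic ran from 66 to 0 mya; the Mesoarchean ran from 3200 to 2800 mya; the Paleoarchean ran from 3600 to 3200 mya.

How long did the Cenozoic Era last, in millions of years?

66 million years

66 − 0 = 66 million years.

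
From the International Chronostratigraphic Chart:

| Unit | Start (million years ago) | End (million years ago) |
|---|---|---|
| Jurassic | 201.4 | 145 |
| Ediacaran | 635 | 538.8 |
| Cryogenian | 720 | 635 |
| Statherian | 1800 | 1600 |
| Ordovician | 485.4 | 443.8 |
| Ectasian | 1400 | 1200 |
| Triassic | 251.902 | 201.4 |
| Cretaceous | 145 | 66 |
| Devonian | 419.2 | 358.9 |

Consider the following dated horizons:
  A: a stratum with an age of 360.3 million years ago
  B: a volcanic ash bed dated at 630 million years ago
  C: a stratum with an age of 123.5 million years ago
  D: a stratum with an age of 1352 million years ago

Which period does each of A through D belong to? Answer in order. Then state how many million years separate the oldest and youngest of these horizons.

A — Devonian; B — Ediacaran; C — Cretaceous; D — Ectasian; span 1228.5 million years

A: 360.3 Ma lies in 419.2–358.9 Ma, so Devonian.
B: 630 Ma lies in 635–538.8 Ma, so Ediacaran.
C: 123.5 Ma lies in 145–66 Ma, so Cretaceous.
D: 1352 Ma lies in 1400–1200 Ma, so Ectasian.
Oldest = 1352 Ma, youngest = 123.5 Ma → span 1228.5 Myr.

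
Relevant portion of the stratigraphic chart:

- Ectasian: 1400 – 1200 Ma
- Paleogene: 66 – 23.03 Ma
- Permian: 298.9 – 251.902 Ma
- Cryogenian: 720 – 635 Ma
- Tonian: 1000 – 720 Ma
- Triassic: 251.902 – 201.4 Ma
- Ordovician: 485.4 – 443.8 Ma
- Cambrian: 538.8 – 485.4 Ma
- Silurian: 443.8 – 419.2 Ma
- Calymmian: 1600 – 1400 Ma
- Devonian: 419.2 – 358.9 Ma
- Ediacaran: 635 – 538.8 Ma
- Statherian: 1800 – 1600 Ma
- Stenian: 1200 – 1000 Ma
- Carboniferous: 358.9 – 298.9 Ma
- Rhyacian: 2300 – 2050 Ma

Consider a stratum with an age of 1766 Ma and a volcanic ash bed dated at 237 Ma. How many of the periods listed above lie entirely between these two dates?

12

1766 Ma sits inside the Statherian (1800–1600) and 237 Ma inside the Triassic (251.902–201.4); neither of those is wholly between the two dates.
The listed periods lying completely between them are Calymmian, Ectasian, Stenian, Tonian, Cryogenian, Ediacaran, Cambrian, Ordovician, Silurian, Devonian, Carboniferous, Permian — 12 in all.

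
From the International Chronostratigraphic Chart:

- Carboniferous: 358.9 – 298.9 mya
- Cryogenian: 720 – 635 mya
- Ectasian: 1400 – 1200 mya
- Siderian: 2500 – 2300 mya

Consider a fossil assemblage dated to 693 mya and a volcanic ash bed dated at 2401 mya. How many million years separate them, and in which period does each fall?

1708 million years apart; the first in the Cryogenian, the second in the Siderian

Elapsed time: 2401 − 693 = 1708 Myr.
693 Ma lies within 720–635 Ma: Cryogenian.
2401 Ma lies within 2500–2300 Ma: Siderian.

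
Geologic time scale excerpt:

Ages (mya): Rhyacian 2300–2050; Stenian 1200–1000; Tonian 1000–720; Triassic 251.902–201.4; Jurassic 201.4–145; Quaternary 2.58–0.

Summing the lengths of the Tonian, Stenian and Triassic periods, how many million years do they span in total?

530.502 million years

Each duration: Tonian = 280; Stenian = 200; Triassic = 50.502.
Sum: 280 + 200 + 50.502 = 530.502 Myr.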